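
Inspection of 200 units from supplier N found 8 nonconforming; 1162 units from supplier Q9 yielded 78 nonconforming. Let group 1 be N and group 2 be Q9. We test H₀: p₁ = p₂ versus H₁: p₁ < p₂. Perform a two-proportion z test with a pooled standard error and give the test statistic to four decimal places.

z = -1.4568

p̂₁ = 8/200 ≈ 0.0400000, p̂₂ = 78/1162 ≈ 0.0671256.
Pooled p̂ = (8+78)/(200+1162) = 86/1362 = 0.0631424.
SE = √(0.0591555 × 0.00586059) = 0.0186195.
z = (0.0400000 − 0.0671256)/0.0186195 = -0.0271256/0.0186195 = -1.4568.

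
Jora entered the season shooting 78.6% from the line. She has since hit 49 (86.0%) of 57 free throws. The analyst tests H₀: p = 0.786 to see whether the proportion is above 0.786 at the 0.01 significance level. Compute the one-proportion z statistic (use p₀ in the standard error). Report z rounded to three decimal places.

p̂ = 49/57 ≈ 0.85965.
Under H₀, SE = √(0.786·0.214/57) = √(0.00295095) = 0.05432.
z = (0.85965 − 0.786)/0.05432 = 0.07365/0.05432 = 1.356.
p-value = P(Z > 1.356) ≈ 0.0876, so at α = 0.01 we fail to reject H₀.

z = 1.356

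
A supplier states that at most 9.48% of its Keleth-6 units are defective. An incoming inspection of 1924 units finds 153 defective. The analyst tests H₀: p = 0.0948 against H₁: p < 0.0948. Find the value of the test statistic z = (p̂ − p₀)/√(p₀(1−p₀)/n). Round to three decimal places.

z = -2.288

p̂ = 153/1924 = 0.079522.
SE = √(p₀(1−p₀)/n) = √(0.085813/1924) = 0.006678.
z = (0.079522 − 0.0948)/0.006678 = -0.015278/0.006678 = -2.288.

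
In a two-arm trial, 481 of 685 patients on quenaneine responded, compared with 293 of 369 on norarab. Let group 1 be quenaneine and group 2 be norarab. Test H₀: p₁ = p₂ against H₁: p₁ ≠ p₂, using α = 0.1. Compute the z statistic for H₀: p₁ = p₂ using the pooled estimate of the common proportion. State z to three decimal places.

p̂₁ = 481/685 = 0.702190, p̂₂ = 293/369 = 0.794038.
Pooled p̂ = (481+293)/(685+369) = 774/1054 = 0.734345.
SE = √(0.195082 × 0.00416988) = 0.028521.
z = (0.702190 − 0.794038)/0.028521 = -0.091848/0.028521 = -3.220.
p-value = 2·P(Z > 3.220) ≈ 0.0013, so at α = 0.1 we reject H₀.

z = -3.220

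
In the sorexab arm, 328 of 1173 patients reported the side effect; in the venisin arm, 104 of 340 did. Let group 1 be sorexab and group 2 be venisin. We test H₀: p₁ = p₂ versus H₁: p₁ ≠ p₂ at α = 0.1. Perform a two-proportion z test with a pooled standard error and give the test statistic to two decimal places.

z = -0.94

p̂₁ = 328/1173 ≈ 0.27962, p̂₂ = 104/340 ≈ 0.30588.
Pooled p̂ = (328+104)/(1173+340) = 432/1513 = 0.28553.
SE = √(p̂(1−p̂)(1/n₁+1/n₂)) = √(0.28553·0.71447·0.00379369) = √(0.000773916) = 0.02782.
z = (0.27962 − 0.30588)/0.02782 = -0.02626/0.02782 = -0.94.
Two-sided p-value ≈ 2·Φ(−0.944) = 0.3452; since p > α = 0.1, fail to reject H₀.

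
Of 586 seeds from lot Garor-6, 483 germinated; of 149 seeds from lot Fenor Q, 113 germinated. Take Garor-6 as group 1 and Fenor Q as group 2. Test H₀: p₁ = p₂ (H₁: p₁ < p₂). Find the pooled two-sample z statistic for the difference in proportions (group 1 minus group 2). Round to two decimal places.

z = 1.83

p̂₁ = 483/586 = 0.8242, p̂₂ = 113/149 = 0.7584.
Pooled p̂ = (483+113)/(586+149) = 596/735 = 0.8109.
SE = √(0.153351 × 0.00841789) = 0.0359.
z = (0.8242 − 0.7584)/0.0359 = 0.0658/0.0359 = 1.83.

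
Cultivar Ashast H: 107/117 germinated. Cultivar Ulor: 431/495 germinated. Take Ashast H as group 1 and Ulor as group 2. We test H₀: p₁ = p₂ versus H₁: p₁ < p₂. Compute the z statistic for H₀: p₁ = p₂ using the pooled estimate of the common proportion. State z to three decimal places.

z = 1.308

p̂₁ = 107/117 ≈ 0.91453, p̂₂ = 431/495 ≈ 0.87071.
Pooled p̂ = (107+431)/(117+495) = 538/612 = 0.87908.
SE = √(0.106295 × 0.0105672) = 0.03351.
z = (0.91453 − 0.87071)/0.03351 = 0.04382/0.03351 = 1.308.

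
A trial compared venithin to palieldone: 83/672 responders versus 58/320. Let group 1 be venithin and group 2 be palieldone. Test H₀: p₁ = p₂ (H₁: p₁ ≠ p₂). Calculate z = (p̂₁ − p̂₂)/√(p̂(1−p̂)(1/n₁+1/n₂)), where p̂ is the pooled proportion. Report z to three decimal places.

p̂₁ = 83/672 ≈ 0.12351, p̂₂ = 58/320 ≈ 0.18125.
Pooled p̂ = (83+58)/(672+320) = 141/992 = 0.14214.
SE = √(0.121934 × 0.0046131) = 0.02372.
z = (0.12351 − 0.18125)/0.02372 = -0.05774/0.02372 = -2.434.
Two-sided p-value ≈ 2·Φ(−2.434) = 0.0149.

z = -2.434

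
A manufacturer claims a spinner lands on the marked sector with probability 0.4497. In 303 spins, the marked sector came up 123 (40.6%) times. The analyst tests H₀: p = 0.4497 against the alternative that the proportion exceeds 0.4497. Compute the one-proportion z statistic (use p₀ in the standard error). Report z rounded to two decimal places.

p̂ = 123/303 ≈ 0.4059.
Standard error under H₀: √(0.4497×0.5503/303) = 0.0286.
z = (0.4059 − 0.4497)/0.0286 = -0.0438/0.0286 = -1.53.

z = -1.53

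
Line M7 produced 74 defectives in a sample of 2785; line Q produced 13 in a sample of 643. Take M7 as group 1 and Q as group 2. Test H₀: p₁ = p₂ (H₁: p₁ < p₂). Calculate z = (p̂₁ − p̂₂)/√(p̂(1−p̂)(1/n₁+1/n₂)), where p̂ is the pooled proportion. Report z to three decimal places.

p̂₁ = 74/2785 = 0.02657, p̂₂ = 13/643 = 0.02022.
Pooled p̂ = (74+13)/(2785+643) = 87/3428 = 0.02538.
SE = √(p̂(1−p̂)(1/n₁+1/n₂)) = √(0.02538·0.97462·0.00191428) = √(4.73499e-05) = 0.00688.
z = (0.02657 − 0.02022)/0.00688 = 0.00635/0.00688 = 0.923.
p-value = P(Z < 0.923) ≈ 0.8221.

z = 0.923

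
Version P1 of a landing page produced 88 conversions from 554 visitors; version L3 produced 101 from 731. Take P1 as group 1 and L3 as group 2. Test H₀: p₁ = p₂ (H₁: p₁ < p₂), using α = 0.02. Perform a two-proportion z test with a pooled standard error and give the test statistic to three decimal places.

p̂₁ = 88/554 ≈ 0.15884, p̂₂ = 101/731 ≈ 0.13817.
Pooled p̂ = (88+101)/(554+731) = 189/1285 = 0.14708.
SE = √(0.125449 × 0.00317304) = 0.01995.
z = (0.15884 − 0.13817)/0.01995 = 0.02067/0.01995 = 1.036.
p-value = P(Z < 1.036) ≈ 0.8500. With α = 0.02, fail to reject H₀.

z = 1.036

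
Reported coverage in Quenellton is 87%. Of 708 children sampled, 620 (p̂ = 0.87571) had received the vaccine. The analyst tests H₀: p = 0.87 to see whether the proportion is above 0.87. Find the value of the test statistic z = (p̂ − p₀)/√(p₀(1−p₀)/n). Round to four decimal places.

z = 0.4515

p̂ = 620/708 ≈ 0.875706.
SE = √(p₀(1−p₀)/n) = √(0.1131/708) = 0.012639.
z = (0.875706 − 0.87)/0.012639 = 0.005706/0.012639 = 0.4515.
p-value = P(Z > 0.451) ≈ 0.3258.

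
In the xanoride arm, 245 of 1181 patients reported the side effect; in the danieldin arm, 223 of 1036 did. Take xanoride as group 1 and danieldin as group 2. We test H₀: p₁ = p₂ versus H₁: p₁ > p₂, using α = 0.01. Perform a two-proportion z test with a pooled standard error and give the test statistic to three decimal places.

p̂₁ = 245/1181 = 0.20745, p̂₂ = 223/1036 = 0.21525.
Pooled p̂ = (245+223)/(1181+1036) = 468/2217 = 0.21110.
SE = √(0.166535 × 0.00181199) = 0.01737.
z = (0.20745 − 0.21525)/0.01737 = -0.00780/0.01737 = -0.449.
p-value = P(Z > -0.449) ≈ 0.6733, so at α = 0.01 we fail to reject H₀.

z = -0.449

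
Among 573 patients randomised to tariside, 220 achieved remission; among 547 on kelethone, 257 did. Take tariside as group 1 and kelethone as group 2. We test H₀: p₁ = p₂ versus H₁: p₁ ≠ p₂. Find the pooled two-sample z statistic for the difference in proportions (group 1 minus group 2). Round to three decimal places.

z = -2.906

p̂₁ = 220/573 = 0.38394, p̂₂ = 257/547 = 0.46984.
Pooled p̂ = (220+257)/(573+547) = 477/1120 = 0.42589.
SE = √(p̂(1−p̂)(1/n₁+1/n₂)) = √(0.42589·0.57411·0.00357335) = √(0.000873714) = 0.02956.
z = (0.38394 − 0.46984)/0.02956 = -0.08590/0.02956 = -2.906.
Two-sided p-value ≈ 2·Φ(−2.906) = 0.0037.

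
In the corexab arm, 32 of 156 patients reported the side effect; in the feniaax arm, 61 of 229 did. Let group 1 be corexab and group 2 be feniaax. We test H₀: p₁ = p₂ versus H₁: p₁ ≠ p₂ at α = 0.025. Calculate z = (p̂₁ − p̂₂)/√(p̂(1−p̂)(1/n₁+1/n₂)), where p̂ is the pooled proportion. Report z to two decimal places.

p̂₁ = 32/156 ≈ 0.2051, p̂₂ = 61/229 ≈ 0.2664.
Pooled p̂ = (32+61)/(156+229) = 93/385 = 0.2416.
SE = √(0.183208 × 0.0107771) = 0.0444.
z = (0.2051 − 0.2664)/0.0444 = -0.0613/0.0444 = -1.38.
Two-sided p-value ≈ 2·Φ(−1.378) = 0.1681; since p > α = 0.025, fail to reject H₀.

z = -1.38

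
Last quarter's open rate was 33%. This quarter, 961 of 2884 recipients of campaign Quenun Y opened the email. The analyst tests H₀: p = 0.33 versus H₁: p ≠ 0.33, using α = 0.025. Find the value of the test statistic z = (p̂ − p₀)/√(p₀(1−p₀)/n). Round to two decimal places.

z = 0.37

p̂ = 961/2884 ≈ 0.33322.
Under H₀, SE = √(0.33·0.67/2884) = √(7.66644e-05) = 0.00876.
z = (0.33322 − 0.33)/0.00876 = 0.00322/0.00876 = 0.37.
Two-sided p-value ≈ 2·Φ(−0.367) = 0.7132. With α = 0.025, fail to reject H₀.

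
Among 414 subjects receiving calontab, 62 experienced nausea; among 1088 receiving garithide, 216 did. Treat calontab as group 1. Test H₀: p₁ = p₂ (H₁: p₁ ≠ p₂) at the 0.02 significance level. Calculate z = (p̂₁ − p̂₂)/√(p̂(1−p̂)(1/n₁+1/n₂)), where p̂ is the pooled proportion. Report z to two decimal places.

z = -2.17

p̂₁ = 62/414 ≈ 0.1498, p̂₂ = 216/1088 ≈ 0.1985.
Pooled p̂ = (62+216)/(414+1088) = 278/1502 = 0.1851.
SE = √(p̂(1−p̂)(1/n₁+1/n₂)) = √(0.1851·0.8149·0.00333458) = √(0.000502953) = 0.0224.
z = (0.1498 − 0.1985)/0.0224 = -0.0487/0.0224 = -2.17.
p-value = 2·P(Z > 2.175) ≈ 0.0297, so at α = 0.02 we fail to reject H₀.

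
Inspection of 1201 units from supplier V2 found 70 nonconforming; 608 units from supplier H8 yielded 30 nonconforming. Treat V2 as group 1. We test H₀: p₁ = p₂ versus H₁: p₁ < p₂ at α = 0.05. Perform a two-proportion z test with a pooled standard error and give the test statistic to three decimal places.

p̂₁ = 70/1201 = 0.05828, p̂₂ = 30/608 = 0.04934.
Pooled p̂ = (70+30)/(1201+608) = 100/1809 = 0.05528.
SE = √(p̂(1−p̂)(1/n₁+1/n₂)) = √(0.05528·0.94472·0.00247738) = √(0.000129377) = 0.01137.
z = (0.05828 − 0.04934)/0.01137 = 0.00894/0.01137 = 0.786.
p-value = P(Z < 0.786) ≈ 0.7841. With α = 0.05, fail to reject H₀.

z = 0.786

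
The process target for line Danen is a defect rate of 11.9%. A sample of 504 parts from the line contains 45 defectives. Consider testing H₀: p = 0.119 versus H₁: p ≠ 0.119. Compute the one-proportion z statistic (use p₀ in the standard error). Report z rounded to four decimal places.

p̂ = 45/504 = 0.089286.
Standard error under H₀: √(0.119×0.881/504) = 0.014423.
z = (0.089286 − 0.119)/0.014423 = -0.029714/0.014423 = -2.0602.

z = -2.0602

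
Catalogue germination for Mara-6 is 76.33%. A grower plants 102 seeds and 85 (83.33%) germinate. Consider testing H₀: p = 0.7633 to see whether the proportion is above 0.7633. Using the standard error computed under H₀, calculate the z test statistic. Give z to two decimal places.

p̂ = 85/102 ≈ 0.8333.
SE = √(p₀(1−p₀)/n) = √(0.18067/102) = 0.0421.
z = (0.8333 − 0.7633)/0.0421 = 0.0700/0.0421 = 1.66.

z = 1.66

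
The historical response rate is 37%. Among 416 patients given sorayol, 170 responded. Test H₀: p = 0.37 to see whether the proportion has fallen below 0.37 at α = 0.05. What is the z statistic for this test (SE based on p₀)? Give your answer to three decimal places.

z = 1.633

p̂ = 170/416 = 0.40865.
Under H₀, SE = √(0.37·0.63/416) = √(0.000560337) = 0.02367.
z = (0.40865 − 0.37)/0.02367 = 0.03865/0.02367 = 1.633.
p-value = P(Z < 1.633) ≈ 0.9488. With α = 0.05, fail to reject H₀.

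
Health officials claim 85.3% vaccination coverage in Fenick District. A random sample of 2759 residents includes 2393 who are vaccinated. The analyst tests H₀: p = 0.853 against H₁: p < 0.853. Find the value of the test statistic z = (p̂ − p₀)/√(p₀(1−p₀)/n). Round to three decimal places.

p̂ = 2393/2759 = 0.86734.
Under H₀, SE = √(0.853·0.147/2759) = √(4.5448e-05) = 0.00674.
z = (0.86734 − 0.853)/0.00674 = 0.01434/0.00674 = 2.128.
p-value = P(Z < 2.128) ≈ 0.9833.

z = 2.128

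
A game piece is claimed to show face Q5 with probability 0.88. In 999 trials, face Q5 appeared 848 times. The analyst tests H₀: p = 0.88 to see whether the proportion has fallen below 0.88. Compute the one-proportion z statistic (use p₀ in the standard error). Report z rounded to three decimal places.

z = -3.030

p̂ = 848/999 ≈ 0.84885.
Standard error under H₀: √(0.88×0.12/999) = 0.01028.
z = (0.84885 − 0.88)/0.01028 = -0.03115/0.01028 = -3.030.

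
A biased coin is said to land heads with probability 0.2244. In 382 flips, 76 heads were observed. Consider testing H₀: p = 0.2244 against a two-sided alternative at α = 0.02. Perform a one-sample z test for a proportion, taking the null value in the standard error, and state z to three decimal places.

p̂ = 76/382 ≈ 0.19895.
Standard error under H₀: √(0.2244×0.7756/382) = 0.02135.
z = (0.19895 − 0.2244)/0.02135 = -0.02545/0.02135 = -1.192.
Two-sided p-value ≈ 2·Φ(−1.192) = 0.2332; since p > α = 0.02, fail to reject H₀.

z = -1.192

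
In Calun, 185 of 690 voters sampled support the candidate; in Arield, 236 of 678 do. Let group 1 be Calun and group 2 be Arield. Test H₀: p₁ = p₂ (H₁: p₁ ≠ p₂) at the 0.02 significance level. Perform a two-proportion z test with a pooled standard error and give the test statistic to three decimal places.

z = -3.204

p̂₁ = 185/690 = 0.26812, p̂₂ = 236/678 = 0.34808.
Pooled p̂ = (185+236)/(690+678) = 421/1368 = 0.30775.
SE = √(p̂(1−p̂)(1/n₁+1/n₂)) = √(0.30775·0.69225·0.0029242) = √(0.00062297) = 0.02496.
z = (0.26812 − 0.34808)/0.02496 = -0.07996/0.02496 = -3.204.
p-value = 2·P(Z > 3.204) ≈ 0.0014. With α = 0.02, reject H₀.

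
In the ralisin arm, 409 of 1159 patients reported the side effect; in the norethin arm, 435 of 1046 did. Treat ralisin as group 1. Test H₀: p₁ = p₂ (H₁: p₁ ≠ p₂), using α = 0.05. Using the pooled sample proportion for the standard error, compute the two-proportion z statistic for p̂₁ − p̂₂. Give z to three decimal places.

z = -3.038

p̂₁ = 409/1159 = 0.35289, p̂₂ = 435/1046 = 0.41587.
Pooled p̂ = (409+435)/(1159+1046) = 844/2205 = 0.38277.
SE = √(p̂(1−p̂)(1/n₁+1/n₂)) = √(0.38277·0.61723·0.00181884) = √(0.000429711) = 0.02073.
z = (0.35289 − 0.41587)/0.02073 = -0.06298/0.02073 = -3.038.
Two-sided p-value ≈ 2·Φ(−3.038) = 0.0024, so at α = 0.05 we reject H₀.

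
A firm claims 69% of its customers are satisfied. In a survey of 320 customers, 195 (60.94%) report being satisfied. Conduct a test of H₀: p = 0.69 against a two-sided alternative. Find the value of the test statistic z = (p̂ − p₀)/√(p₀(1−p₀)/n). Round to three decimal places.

p̂ = 195/320 = 0.609375.
SE = √(p₀(1−p₀)/n) = √(0.2139/320) = 0.025854.
z = (0.609375 − 0.69)/0.025854 = -0.080625/0.025854 = -3.118.
p-value = 2·P(Z > 3.118) ≈ 0.0018.

z = -3.118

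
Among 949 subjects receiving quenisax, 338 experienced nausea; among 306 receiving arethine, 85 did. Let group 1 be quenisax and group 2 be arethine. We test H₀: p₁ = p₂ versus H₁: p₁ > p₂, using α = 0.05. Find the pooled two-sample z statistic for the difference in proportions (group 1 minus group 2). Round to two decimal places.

z = 2.52

p̂₁ = 338/949 = 0.3562, p̂₂ = 85/306 = 0.2778.
Pooled p̂ = (338+85)/(949+306) = 423/1255 = 0.3371.
SE = √(0.223448 × 0.00432171) = 0.0311.
z = (0.3562 − 0.2778)/0.0311 = 0.0784/0.0311 = 2.52.
p-value = P(Z > 2.522) ≈ 0.0058. With α = 0.05, reject H₀.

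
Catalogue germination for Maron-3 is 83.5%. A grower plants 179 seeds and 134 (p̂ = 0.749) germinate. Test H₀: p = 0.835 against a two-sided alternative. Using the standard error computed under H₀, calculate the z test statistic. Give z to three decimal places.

p̂ = 134/179 ≈ 0.748603.
SE = √(p₀(1−p₀)/n) = √(0.13778/179) = 0.027743.
z = (0.748603 − 0.835)/0.027743 = -0.086397/0.027743 = -3.114.
p-value = 2·P(Z > 3.114) ≈ 0.0018.

z = -3.114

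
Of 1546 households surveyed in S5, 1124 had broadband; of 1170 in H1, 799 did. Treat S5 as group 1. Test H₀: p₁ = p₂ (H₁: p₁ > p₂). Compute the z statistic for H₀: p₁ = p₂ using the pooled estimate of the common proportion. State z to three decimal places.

p̂₁ = 1124/1546 ≈ 0.72704, p̂₂ = 799/1170 ≈ 0.68291.
Pooled p̂ = (1124+799)/(1546+1170) = 1923/2716 = 0.70803.
SE = √(0.206725 × 0.00150153) = 0.01762.
z = (0.72704 − 0.68291)/0.01762 = 0.04413/0.01762 = 2.505.
p-value = P(Z > 2.505) ≈ 0.0061.

z = 2.505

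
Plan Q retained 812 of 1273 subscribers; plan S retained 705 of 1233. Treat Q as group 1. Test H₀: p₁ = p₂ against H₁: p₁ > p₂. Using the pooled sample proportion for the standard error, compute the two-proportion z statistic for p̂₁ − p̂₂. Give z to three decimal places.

z = 3.384

p̂₁ = 812/1273 = 0.63786, p̂₂ = 705/1233 = 0.57178.
Pooled p̂ = (812+705)/(1273+1233) = 1517/2506 = 0.60535.
SE = √(0.238902 × 0.00159658) = 0.01953.
z = (0.63786 − 0.57178)/0.01953 = 0.06608/0.01953 = 3.384.
p-value = P(Z > 3.384) ≈ 0.0004.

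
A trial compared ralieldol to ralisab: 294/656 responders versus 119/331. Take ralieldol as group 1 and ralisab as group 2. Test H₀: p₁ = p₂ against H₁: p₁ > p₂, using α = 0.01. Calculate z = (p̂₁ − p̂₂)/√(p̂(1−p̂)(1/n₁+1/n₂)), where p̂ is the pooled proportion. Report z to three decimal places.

p̂₁ = 294/656 = 0.448171, p̂₂ = 119/331 = 0.359517.
Pooled p̂ = (294+119)/(656+331) = 413/987 = 0.418440.
SE = √(p̂(1−p̂)(1/n₁+1/n₂)) = √(0.418440·0.581560·0.00454554) = √(0.00110615) = 0.033259.
z = (0.448171 − 0.359517)/0.033259 = 0.088654/0.033259 = 2.666.
p-value = P(Z > 2.666) ≈ 0.0038. With α = 0.01, reject H₀.

z = 2.666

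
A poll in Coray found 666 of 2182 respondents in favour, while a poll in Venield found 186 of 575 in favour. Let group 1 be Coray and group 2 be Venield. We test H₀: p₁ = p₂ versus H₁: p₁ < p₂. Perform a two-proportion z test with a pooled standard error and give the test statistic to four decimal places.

p̂₁ = 666/2182 = 0.305225, p̂₂ = 186/575 = 0.323478.
Pooled p̂ = (666+186)/(2182+575) = 852/2757 = 0.309032.
SE = √(p̂(1−p̂)(1/n₁+1/n₂)) = √(0.309032·0.690968·0.00219743) = √(0.000469219) = 0.021661.
z = (0.305225 − 0.323478)/0.021661 = -0.018253/0.021661 = -0.8427.

z = -0.8427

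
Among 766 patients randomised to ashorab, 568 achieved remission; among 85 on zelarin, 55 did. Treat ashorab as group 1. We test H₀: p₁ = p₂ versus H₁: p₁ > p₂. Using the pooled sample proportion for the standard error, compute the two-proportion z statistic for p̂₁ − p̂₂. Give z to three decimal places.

z = 1.866

p̂₁ = 568/766 = 0.741514, p̂₂ = 55/85 = 0.647059.
Pooled p̂ = (568+55)/(766+85) = 623/851 = 0.732080.
SE = √(p̂(1−p̂)(1/n₁+1/n₂)) = √(0.732080·0.267920·0.0130702) = √(0.00256357) = 0.050632.
z = (0.741514 − 0.647059)/0.050632 = 0.094455/0.050632 = 1.866.
p-value = P(Z > 1.866) ≈ 0.0311.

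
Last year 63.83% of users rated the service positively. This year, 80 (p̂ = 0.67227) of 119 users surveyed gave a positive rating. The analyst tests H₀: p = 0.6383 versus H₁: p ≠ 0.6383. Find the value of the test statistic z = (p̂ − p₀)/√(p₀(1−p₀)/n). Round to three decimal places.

p̂ = 80/119 = 0.67227.
Under H₀, SE = √(0.6383·0.3617/119) = √(0.00194011) = 0.04405.
z = (0.67227 − 0.6383)/0.04405 = 0.03397/0.04405 = 0.771.
Two-sided p-value ≈ 2·Φ(−0.771) = 0.4406.

z = 0.771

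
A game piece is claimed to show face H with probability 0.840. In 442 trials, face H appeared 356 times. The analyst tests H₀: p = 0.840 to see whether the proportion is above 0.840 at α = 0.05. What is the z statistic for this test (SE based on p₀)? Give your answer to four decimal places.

z = -1.9825

p̂ = 356/442 ≈ 0.805430.
SE = √(p₀(1−p₀)/n) = √(0.1344/442) = 0.017438.
z = (0.805430 − 0.84)/0.017438 = -0.034570/0.017438 = -1.9825.
p-value = P(Z > -1.982) ≈ 0.9763. With α = 0.05, fail to reject H₀.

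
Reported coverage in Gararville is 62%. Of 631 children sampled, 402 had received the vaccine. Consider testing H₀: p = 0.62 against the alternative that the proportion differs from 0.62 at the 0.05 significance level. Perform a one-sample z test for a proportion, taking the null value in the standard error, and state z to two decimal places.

p̂ = 402/631 = 0.63708.
Under H₀, SE = √(0.62·0.38/631) = √(0.000373376) = 0.01932.
z = (0.63708 − 0.62)/0.01932 = 0.01708/0.01932 = 0.88.
p-value = 2·P(Z > 0.884) ≈ 0.3766, so at α = 0.05 we fail to reject H₀.

z = 0.88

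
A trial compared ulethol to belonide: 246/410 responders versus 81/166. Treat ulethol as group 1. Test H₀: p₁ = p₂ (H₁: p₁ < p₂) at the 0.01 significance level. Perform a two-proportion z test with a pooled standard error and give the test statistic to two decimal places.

z = 2.46

p̂₁ = 246/410 = 0.6000, p̂₂ = 81/166 = 0.4880.
Pooled p̂ = (246+81)/(410+166) = 327/576 = 0.5677.
SE = √(p̂(1−p̂)(1/n₁+1/n₂)) = √(0.5677·0.4323·0.00846312) = √(0.00207698) = 0.0456.
z = (0.6000 − 0.4880)/0.0456 = 0.1120/0.0456 = 2.46.
p-value = P(Z < 2.459) ≈ 0.9930, so at α = 0.01 we fail to reject H₀.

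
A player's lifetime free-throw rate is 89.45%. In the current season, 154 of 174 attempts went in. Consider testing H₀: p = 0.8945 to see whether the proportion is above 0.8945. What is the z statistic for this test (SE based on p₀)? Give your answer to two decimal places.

p̂ = 154/174 ≈ 0.88506.
SE = √(p₀(1−p₀)/n) = √(0.09437/174) = 0.02329.
z = (0.88506 − 0.8945)/0.02329 = -0.00944/0.02329 = -0.41.

z = -0.41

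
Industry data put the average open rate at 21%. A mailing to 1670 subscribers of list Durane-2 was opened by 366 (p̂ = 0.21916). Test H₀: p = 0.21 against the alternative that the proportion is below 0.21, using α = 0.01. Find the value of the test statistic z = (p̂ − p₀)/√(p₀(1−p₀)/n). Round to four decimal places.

z = 0.9192

p̂ = 366/1670 ≈ 0.219162.
Under H₀, SE = √(0.21·0.79/1670) = √(9.93413e-05) = 0.009967.
z = (0.219162 − 0.21)/0.009967 = 0.009162/0.009967 = 0.9192.
p-value = P(Z < 0.919) ≈ 0.8210. With α = 0.01, fail to reject H₀.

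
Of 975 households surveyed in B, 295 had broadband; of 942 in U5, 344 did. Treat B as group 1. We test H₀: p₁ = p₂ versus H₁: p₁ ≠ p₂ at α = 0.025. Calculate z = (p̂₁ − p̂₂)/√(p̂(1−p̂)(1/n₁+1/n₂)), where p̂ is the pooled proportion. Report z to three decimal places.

z = -2.907

p̂₁ = 295/975 ≈ 0.30256, p̂₂ = 344/942 ≈ 0.36518.
Pooled p̂ = (295+344)/(975+942) = 639/1917 = 0.33333.
SE = √(p̂(1−p̂)(1/n₁+1/n₂)) = √(0.33333·0.66667·0.00208721) = √(0.000463825) = 0.02154.
z = (0.30256 − 0.36518)/0.02154 = -0.06262/0.02154 = -2.907.
p-value = 2·P(Z > 2.907) ≈ 0.0036; since p < α = 0.025, reject H₀.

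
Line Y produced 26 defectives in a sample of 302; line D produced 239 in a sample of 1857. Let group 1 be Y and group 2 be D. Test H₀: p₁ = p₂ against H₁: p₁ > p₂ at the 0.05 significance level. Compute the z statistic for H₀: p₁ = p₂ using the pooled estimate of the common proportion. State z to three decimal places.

z = -2.093

p̂₁ = 26/302 = 0.08609, p̂₂ = 239/1857 = 0.12870.
Pooled p̂ = (26+239)/(302+1857) = 265/2159 = 0.12274.
SE = √(p̂(1−p̂)(1/n₁+1/n₂)) = √(0.12274·0.87726·0.00384976) = √(0.000414528) = 0.02036.
z = (0.08609 − 0.12870)/0.02036 = -0.04261/0.02036 = -2.093.
p-value = P(Z > -2.093) ≈ 0.9818. With α = 0.05, fail to reject H₀.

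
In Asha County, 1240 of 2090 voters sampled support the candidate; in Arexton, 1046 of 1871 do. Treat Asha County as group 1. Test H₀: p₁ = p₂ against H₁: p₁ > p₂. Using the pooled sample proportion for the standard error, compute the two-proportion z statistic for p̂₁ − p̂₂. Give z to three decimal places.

p̂₁ = 1240/2090 ≈ 0.59330, p̂₂ = 1046/1871 ≈ 0.55906.
Pooled p̂ = (1240+1046)/(2090+1871) = 2286/3961 = 0.57713.
SE = √(0.244051 × 0.00101294) = 0.01572.
z = (0.59330 − 0.55906)/0.01572 = 0.03424/0.01572 = 2.178.
p-value = P(Z > 2.178) ≈ 0.0147.

z = 2.178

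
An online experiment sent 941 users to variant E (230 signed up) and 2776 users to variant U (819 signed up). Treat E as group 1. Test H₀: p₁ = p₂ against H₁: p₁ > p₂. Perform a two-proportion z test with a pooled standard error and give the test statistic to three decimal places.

z = -2.981

p̂₁ = 230/941 ≈ 0.24442, p̂₂ = 819/2776 ≈ 0.29503.
Pooled p̂ = (230+819)/(941+2776) = 1049/3717 = 0.28222.
SE = √(0.20257 × 0.00142293) = 0.01698.
z = (0.24442 − 0.29503)/0.01698 = -0.05061/0.01698 = -2.981.
p-value = P(Z > -2.981) ≈ 0.9986.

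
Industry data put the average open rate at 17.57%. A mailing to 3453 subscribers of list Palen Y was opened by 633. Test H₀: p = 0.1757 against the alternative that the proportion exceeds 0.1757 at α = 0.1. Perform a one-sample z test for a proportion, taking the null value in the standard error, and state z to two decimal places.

z = 1.18

p̂ = 633/3453 ≈ 0.18332.
SE = √(p₀(1−p₀)/n) = √(0.14483/3453) = 0.00648.
z = (0.18332 − 0.1757)/0.00648 = 0.00762/0.00648 = 1.18.
p-value = P(Z > 1.176) ≈ 0.1197; since p > α = 0.1, fail to reject H₀.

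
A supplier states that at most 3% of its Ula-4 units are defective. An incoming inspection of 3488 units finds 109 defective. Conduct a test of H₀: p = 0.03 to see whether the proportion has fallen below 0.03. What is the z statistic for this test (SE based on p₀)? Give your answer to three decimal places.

z = 0.433

p̂ = 109/3488 ≈ 0.03125.
Under H₀, SE = √(0.03·0.97/3488) = √(8.34289e-06) = 0.00289.
z = (0.03125 − 0.03)/0.00289 = 0.00125/0.00289 = 0.433.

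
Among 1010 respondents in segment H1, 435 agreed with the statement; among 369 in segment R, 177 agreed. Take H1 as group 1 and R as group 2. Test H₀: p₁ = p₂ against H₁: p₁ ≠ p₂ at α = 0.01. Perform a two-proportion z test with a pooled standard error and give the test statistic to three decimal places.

p̂₁ = 435/1010 ≈ 0.43069, p̂₂ = 177/369 ≈ 0.47967.
Pooled p̂ = (435+177)/(1010+369) = 612/1379 = 0.44380.
SE = √(p̂(1−p̂)(1/n₁+1/n₂)) = √(0.44380·0.55620·0.00370013) = √(0.000913345) = 0.03022.
z = (0.43069 − 0.47967)/0.03022 = -0.04898/0.03022 = -1.621.
p-value = 2·P(Z > 1.621) ≈ 0.1051; since p > α = 0.01, fail to reject H₀.

z = -1.621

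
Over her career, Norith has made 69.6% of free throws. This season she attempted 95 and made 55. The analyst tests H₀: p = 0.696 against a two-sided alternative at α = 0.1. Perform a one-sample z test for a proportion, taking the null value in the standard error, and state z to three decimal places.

z = -2.480

p̂ = 55/95 ≈ 0.57895.
Standard error under H₀: √(0.696×0.304/95) = 0.04719.
z = (0.57895 − 0.696)/0.04719 = -0.11705/0.04719 = -2.480.
p-value = 2·P(Z > 2.480) ≈ 0.0131, so at α = 0.1 we reject H₀.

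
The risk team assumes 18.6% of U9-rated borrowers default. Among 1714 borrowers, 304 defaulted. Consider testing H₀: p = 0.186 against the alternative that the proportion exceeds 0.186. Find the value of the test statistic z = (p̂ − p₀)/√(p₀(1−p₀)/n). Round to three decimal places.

p̂ = 304/1714 = 0.17736.
SE = √(p₀(1−p₀)/n) = √(0.1514/1714) = 0.00940.
z = (0.17736 − 0.186)/0.00940 = -0.00864/0.00940 = -0.919.

z = -0.919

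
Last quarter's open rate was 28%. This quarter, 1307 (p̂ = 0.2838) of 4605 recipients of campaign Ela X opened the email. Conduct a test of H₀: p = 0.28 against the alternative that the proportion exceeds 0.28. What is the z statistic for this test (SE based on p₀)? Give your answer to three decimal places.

p̂ = 1307/4605 ≈ 0.283822.
Standard error under H₀: √(0.28×0.72/4605) = 0.006617.
z = (0.283822 − 0.28)/0.006617 = 0.003822/0.006617 = 0.578.

z = 0.578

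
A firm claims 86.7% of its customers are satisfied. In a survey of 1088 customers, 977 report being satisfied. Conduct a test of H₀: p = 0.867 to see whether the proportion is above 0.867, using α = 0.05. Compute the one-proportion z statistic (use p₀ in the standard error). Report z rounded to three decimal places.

z = 3.009

p̂ = 977/1088 ≈ 0.897978.
Standard error under H₀: √(0.867×0.133/1088) = 0.010295.
z = (0.897978 − 0.867)/0.010295 = 0.030978/0.010295 = 3.009.
p-value = P(Z > 3.009) ≈ 0.0013; since p < α = 0.05, reject H₀.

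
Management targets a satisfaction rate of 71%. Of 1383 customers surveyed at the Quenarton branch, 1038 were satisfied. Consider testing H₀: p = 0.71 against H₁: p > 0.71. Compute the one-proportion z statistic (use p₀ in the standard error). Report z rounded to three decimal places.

p̂ = 1038/1383 ≈ 0.75054.
Standard error under H₀: √(0.71×0.29/1383) = 0.01220.
z = (0.75054 − 0.71)/0.01220 = 0.04054/0.01220 = 3.323.

z = 3.323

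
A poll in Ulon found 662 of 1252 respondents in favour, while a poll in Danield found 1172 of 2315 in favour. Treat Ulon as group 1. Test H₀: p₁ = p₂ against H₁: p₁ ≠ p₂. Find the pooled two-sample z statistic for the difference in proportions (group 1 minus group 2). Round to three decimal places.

p̂₁ = 662/1252 = 0.52875, p̂₂ = 1172/2315 = 0.50626.
Pooled p̂ = (662+1172)/(1252+2315) = 1834/3567 = 0.51416.
SE = √(0.2498 × 0.00123069) = 0.01753.
z = (0.52875 − 0.50626)/0.01753 = 0.02249/0.01753 = 1.283.

z = 1.283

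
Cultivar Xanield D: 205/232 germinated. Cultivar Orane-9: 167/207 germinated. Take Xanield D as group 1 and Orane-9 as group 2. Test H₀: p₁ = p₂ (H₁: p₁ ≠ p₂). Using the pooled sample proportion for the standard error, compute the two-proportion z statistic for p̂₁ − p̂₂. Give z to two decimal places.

z = 2.24

p̂₁ = 205/232 ≈ 0.88362, p̂₂ = 167/207 ≈ 0.80676.
Pooled p̂ = (205+167)/(232+207) = 372/439 = 0.84738.
SE = √(0.129327 × 0.00914126) = 0.03438.
z = (0.88362 − 0.80676)/0.03438 = 0.07686/0.03438 = 2.24.
p-value = 2·P(Z > 2.235) ≈ 0.0254.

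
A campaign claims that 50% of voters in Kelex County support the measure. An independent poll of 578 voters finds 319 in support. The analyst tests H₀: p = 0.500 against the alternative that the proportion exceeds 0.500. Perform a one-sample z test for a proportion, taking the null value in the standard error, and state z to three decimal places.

z = 2.496

p̂ = 319/578 = 0.551903.
SE = √(p₀(1−p₀)/n) = √(0.25/578) = 0.020797.
z = (0.551903 − 0.5)/0.020797 = 0.051903/0.020797 = 2.496.
p-value = P(Z > 2.496) ≈ 0.0063.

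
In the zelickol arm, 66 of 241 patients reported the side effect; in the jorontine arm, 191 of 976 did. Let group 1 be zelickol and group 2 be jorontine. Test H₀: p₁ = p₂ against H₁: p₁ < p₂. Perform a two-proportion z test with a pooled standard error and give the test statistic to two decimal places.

z = 2.66

p̂₁ = 66/241 ≈ 0.2739, p̂₂ = 191/976 ≈ 0.1957.
Pooled p̂ = (66+191)/(241+976) = 257/1217 = 0.2112.
SE = √(p̂(1−p̂)(1/n₁+1/n₂)) = √(0.2112·0.7888·0.00517397) = √(0.00086188) = 0.0294.
z = (0.2739 − 0.1957)/0.0294 = 0.0782/0.0294 = 2.66.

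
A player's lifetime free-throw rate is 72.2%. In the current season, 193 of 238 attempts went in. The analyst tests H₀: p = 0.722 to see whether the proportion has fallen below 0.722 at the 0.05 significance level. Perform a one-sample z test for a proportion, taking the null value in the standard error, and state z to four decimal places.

p̂ = 193/238 ≈ 0.810924.
Under H₀, SE = √(0.722·0.278/238) = √(0.000843345) = 0.029040.
z = (0.810924 − 0.722)/0.029040 = 0.088924/0.029040 = 3.0621.
p-value = P(Z < 3.062) ≈ 0.9989. With α = 0.05, fail to reject H₀.

z = 3.0621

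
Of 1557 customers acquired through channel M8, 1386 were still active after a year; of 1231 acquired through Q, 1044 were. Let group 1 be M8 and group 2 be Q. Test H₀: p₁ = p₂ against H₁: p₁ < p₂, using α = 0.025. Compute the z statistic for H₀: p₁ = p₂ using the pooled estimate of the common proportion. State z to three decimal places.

z = 3.298

p̂₁ = 1386/1557 = 0.89017, p̂₂ = 1044/1231 = 0.84809.
Pooled p̂ = (1386+1044)/(1557+1231) = 2430/2788 = 0.87159.
SE = √(p̂(1−p̂)(1/n₁+1/n₂)) = √(0.87159·0.12841·0.00145461) = √(0.000162798) = 0.01276.
z = (0.89017 − 0.84809)/0.01276 = 0.04208/0.01276 = 3.298.
p-value = P(Z < 3.298) ≈ 0.9995. With α = 0.025, fail to reject H₀.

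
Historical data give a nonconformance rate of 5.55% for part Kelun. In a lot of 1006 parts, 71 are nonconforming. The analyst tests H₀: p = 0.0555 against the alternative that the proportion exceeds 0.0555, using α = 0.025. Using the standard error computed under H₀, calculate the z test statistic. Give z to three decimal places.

p̂ = 71/1006 = 0.07058.
SE = √(p₀(1−p₀)/n) = √(0.05242/1006) = 0.00722.
z = (0.07058 − 0.0555)/0.00722 = 0.01508/0.00722 = 2.089.
p-value = P(Z > 2.089) ≈ 0.0184; since p < α = 0.025, reject H₀.

z = 2.089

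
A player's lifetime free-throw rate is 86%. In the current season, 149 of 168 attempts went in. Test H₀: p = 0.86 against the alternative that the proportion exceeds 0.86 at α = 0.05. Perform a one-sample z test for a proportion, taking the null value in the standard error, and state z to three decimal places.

z = 1.005

p̂ = 149/168 = 0.88690.
Standard error under H₀: √(0.86×0.14/168) = 0.02677.
z = (0.88690 − 0.86)/0.02677 = 0.02690/0.02677 = 1.005.
p-value = P(Z > 1.005) ≈ 0.1574, so at α = 0.05 we fail to reject H₀.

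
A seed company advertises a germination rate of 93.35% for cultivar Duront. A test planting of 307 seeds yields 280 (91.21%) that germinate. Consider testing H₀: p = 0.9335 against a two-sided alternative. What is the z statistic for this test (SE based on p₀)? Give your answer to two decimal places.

z = -1.51

p̂ = 280/307 ≈ 0.9121.
Standard error under H₀: √(0.9335×0.0665/307) = 0.0142.
z = (0.9121 − 0.9335)/0.0142 = -0.0214/0.0142 = -1.51.
p-value = 2·P(Z > 1.508) ≈ 0.1315.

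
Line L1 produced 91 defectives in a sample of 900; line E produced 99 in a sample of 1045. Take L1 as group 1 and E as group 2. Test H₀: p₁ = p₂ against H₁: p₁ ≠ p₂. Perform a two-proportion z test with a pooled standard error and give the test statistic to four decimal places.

z = 0.4721

p̂₁ = 91/900 = 0.101111, p̂₂ = 99/1045 = 0.094737.
Pooled p̂ = (91+99)/(900+1045) = 190/1945 = 0.097686.
SE = √(p̂(1−p̂)(1/n₁+1/n₂)) = √(0.097686·0.902314·0.00206805) = √(0.000182286) = 0.013501.
z = (0.101111 − 0.094737)/0.013501 = 0.006374/0.013501 = 0.4721.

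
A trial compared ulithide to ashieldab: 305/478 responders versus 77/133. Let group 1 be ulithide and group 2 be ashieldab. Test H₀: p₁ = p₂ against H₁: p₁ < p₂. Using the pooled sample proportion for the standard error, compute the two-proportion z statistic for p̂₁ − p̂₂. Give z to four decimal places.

p̂₁ = 305/478 = 0.638075, p̂₂ = 77/133 = 0.578947.
Pooled p̂ = (305+77)/(478+133) = 382/611 = 0.625205.
SE = √(p̂(1−p̂)(1/n₁+1/n₂)) = √(0.625205·0.374795·0.00961085) = √(0.00225205) = 0.047456.
z = (0.638075 − 0.578947)/0.047456 = 0.059128/0.047456 = 1.2460.
p-value = P(Z < 1.246) ≈ 0.8936.

z = 1.2460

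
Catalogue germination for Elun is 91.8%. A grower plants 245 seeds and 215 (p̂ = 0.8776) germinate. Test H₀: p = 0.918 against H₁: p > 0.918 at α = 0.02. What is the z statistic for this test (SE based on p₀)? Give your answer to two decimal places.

p̂ = 215/245 ≈ 0.8776.
SE = √(p₀(1−p₀)/n) = √(0.075276/245) = 0.0175.
z = (0.8776 − 0.918)/0.0175 = -0.0404/0.0175 = -2.31.
p-value = P(Z > -2.308) ≈ 0.9895; since p > α = 0.02, fail to reject H₀.

z = -2.31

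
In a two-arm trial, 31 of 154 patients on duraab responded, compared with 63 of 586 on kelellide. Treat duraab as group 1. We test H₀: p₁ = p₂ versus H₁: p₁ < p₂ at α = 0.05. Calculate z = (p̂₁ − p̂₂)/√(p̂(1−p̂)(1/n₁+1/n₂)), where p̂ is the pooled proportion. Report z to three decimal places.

p̂₁ = 31/154 = 0.201299, p̂₂ = 63/586 = 0.107509.
Pooled p̂ = (31+63)/(154+586) = 94/740 = 0.127027.
SE = √(0.110891 × 0.00819999) = 0.030155.
z = (0.201299 − 0.107509)/0.030155 = 0.093790/0.030155 = 3.110.
p-value = P(Z < 3.110) ≈ 0.9991, so at α = 0.05 we fail to reject H₀.

z = 3.110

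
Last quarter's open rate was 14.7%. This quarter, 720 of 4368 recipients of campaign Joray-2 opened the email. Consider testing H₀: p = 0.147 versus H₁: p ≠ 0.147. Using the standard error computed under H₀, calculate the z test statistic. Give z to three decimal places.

z = 3.329

p̂ = 720/4368 ≈ 0.164835.
Under H₀, SE = √(0.147·0.853/4368) = √(2.87067e-05) = 0.005358.
z = (0.164835 − 0.147)/0.005358 = 0.017835/0.005358 = 3.329.
p-value = 2·P(Z > 3.329) ≈ 0.0009.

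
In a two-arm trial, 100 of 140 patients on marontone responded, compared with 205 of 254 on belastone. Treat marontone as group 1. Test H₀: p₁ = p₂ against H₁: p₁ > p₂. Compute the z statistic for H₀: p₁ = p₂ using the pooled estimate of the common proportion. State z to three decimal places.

z = -2.108

p̂₁ = 100/140 = 0.71429, p̂₂ = 205/254 = 0.80709.
Pooled p̂ = (100+205)/(140+254) = 305/394 = 0.77411.
SE = √(p̂(1−p̂)(1/n₁+1/n₂)) = √(0.77411·0.22589·0.0110799) = √(0.00193746) = 0.04402.
z = (0.71429 − 0.80709)/0.04402 = -0.09280/0.04402 = -2.108.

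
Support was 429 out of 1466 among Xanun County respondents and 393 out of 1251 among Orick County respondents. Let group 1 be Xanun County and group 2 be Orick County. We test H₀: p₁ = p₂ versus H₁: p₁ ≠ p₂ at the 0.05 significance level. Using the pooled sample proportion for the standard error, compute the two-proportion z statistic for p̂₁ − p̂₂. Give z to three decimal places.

z = -1.217

p̂₁ = 429/1466 ≈ 0.29263, p̂₂ = 393/1251 ≈ 0.31415.
Pooled p̂ = (429+393)/(1466+1251) = 822/2717 = 0.30254.
SE = √(p̂(1−p̂)(1/n₁+1/n₂)) = √(0.30254·0.69746·0.00148149) = √(0.000312608) = 0.01768.
z = (0.29263 − 0.31415)/0.01768 = -0.02152/0.01768 = -1.217.
p-value = 2·P(Z > 1.217) ≈ 0.2236; since p > α = 0.05, fail to reject H₀.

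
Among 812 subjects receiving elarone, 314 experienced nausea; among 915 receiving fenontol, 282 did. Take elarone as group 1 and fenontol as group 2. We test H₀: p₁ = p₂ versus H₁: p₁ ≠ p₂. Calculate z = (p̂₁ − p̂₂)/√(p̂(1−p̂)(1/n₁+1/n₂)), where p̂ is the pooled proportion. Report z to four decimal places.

z = 3.4250

p̂₁ = 314/812 = 0.3866995, p̂₂ = 282/915 = 0.3081967.
Pooled p̂ = (314+282)/(812+915) = 596/1727 = 0.3451071.
SE = √(p̂(1−p̂)(1/n₁+1/n₂)) = √(0.3451071·0.6548929·0.00232442) = √(0.000525339) = 0.0229203.
z = (0.3866995 − 0.3081967)/0.0229203 = 0.0785028/0.0229203 = 3.4250.
Two-sided p-value ≈ 2·Φ(−3.425) = 0.0006.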